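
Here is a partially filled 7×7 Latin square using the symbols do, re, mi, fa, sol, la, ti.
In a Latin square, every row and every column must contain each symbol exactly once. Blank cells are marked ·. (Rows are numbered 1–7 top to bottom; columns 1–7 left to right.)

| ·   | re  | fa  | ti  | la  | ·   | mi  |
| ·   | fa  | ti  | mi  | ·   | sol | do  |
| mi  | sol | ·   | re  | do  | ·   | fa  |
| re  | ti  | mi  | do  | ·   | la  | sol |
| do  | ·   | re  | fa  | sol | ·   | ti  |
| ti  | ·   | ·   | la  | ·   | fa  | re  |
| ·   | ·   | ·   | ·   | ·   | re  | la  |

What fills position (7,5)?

Row 1, column 1: row 1 has {re, mi, fa, la, ti} and column 1 has {do, re, mi, ti}, leaving only sol.
Row 1, column 6: row 1 has {re, mi, fa, sol, la, ti} and column 6 has {re, fa, sol, la}, leaving only do.
Row 2, column 1: row 2 has {do, mi, fa, sol, ti} and column 1 has {do, re, mi, sol, ti}, leaving only la.
Row 2, column 5: row 2 has {do, mi, fa, sol, la, ti} and column 5 has {do, sol, la}, leaving only re.
Row 3, column 3: row 3 has {do, re, mi, fa, sol} and column 3 has {re, mi, fa, ti}, leaving only la.
Row 3, column 6: row 3 has {do, re, mi, fa, sol, la} and column 6 has {do, re, fa, sol, la}, leaving only ti.
Row 4, column 5: row 4 has {do, re, mi, sol, la, ti} and column 5 has {do, re, sol, la}, leaving only fa.
Row 5, column 6: row 5 has {do, re, fa, sol, ti} and column 6 has {do, re, fa, sol, la, ti}, leaving only mi.
Row 5, column 2: row 5 has {do, re, mi, fa, sol, ti} and column 2 has {re, fa, sol, ti}, leaving only la.
Row 6, column 5: row 6 has {re, fa, la, ti} and column 5 has {do, re, fa, sol, la}, leaving only mi.
Row 7 already has {re, la} and column 5 already has {do, re, mi, fa, sol, la}, so row 7, column 5 must be ti.

ti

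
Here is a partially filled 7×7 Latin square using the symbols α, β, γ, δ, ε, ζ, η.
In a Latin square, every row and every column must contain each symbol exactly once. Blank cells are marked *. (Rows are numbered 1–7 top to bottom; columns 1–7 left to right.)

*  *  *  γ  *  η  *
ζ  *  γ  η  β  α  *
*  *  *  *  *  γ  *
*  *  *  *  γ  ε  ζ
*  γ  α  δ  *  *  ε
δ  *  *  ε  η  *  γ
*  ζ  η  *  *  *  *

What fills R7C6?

δ

Row 2, column 7: row 2 has {α, β, γ, ζ, η} and column 7 has {γ, ε, ζ}, leaving only δ.
Row 2, column 2: row 2 has {α, β, γ, δ, ζ, η} and column 2 has {γ, ζ}, leaving only ε.
Row 5, column 5: row 5 has {α, γ, δ, ε} and column 5 has {β, γ, η}, leaving only ζ.
Row 5, column 6: row 5 has {α, γ, δ, ε, ζ} and column 6 has {α, γ, ε, η}, leaving only β.
Row 7 already has {ζ, η} and column 6 already has {α, β, γ, ε, η}, so row 7, column 6 must be δ.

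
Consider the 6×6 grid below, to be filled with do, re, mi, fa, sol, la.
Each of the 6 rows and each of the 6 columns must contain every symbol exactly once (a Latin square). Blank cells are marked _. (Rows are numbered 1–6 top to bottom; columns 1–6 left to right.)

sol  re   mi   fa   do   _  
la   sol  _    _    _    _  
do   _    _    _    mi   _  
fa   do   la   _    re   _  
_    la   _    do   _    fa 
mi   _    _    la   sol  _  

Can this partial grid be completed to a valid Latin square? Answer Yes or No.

No

Row 5, column 5: row 5 together with column 5 already contain {do, re, mi, fa, sol, la} — every symbol — so nothing can go there. The grid has no valid completion.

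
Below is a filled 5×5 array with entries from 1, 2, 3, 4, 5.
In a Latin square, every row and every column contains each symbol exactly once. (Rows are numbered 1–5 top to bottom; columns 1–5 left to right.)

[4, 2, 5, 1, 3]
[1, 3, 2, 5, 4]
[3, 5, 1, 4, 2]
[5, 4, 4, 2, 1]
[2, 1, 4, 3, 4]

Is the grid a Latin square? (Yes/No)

No

Row 5 contains 4 twice (at columns 3 and 5); row 4 is also not a permutation.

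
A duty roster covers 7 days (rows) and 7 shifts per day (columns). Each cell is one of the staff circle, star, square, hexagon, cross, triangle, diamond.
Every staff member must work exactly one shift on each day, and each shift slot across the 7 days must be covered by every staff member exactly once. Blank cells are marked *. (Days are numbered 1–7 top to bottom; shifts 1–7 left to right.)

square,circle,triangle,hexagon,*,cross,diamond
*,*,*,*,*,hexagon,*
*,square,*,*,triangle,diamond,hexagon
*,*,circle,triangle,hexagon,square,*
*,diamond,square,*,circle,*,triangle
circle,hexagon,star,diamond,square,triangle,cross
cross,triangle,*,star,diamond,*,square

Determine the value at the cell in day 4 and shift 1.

Day 1, shift 5: day 1 has {circle, square, hexagon, cross, triangle, diamond} and shift 5 has {circle, square, hexagon, triangle, diamond}, leaving only star.
Day 2, shift 5: day 2 has {hexagon} and shift 5 has {circle, star, square, hexagon, triangle, diamond}, leaving only cross.
Day 2, shift 2: day 2 has {hexagon, cross} and shift 2 has {circle, square, hexagon, triangle, diamond}, leaving only star.
Day 2, shift 3: day 2 has {star, hexagon, cross} and shift 3 has {circle, star, square, triangle}, leaving only diamond.
Day 2, shift 1: day 2 has {star, hexagon, cross, diamond} and shift 1 has {circle, square, cross}, leaving only triangle.
Day 2, shift 7: day 2 has {star, hexagon, cross, triangle, diamond} and shift 7 has {square, hexagon, cross, triangle, diamond}, leaving only circle.
Day 2, shift 4: day 2 has {circle, star, hexagon, cross, triangle, diamond} and shift 4 has {star, hexagon, triangle, diamond}, leaving only square.
Day 3, shift 1: day 3 has {square, hexagon, triangle, diamond} and shift 1 has {circle, square, cross, triangle}, leaving only star.
Day 4 already has {circle, square, hexagon, triangle} and shift 1 already has {circle, star, square, cross, triangle}, so day 4, shift 1 must be diamond.

diamond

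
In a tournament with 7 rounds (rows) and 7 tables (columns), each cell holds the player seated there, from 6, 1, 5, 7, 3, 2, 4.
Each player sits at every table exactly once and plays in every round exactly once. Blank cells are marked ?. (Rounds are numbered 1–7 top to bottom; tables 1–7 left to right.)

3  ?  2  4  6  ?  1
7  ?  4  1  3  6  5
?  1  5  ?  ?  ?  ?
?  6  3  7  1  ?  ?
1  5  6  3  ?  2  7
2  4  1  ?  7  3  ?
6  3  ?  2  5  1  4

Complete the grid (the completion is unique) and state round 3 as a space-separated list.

Round 3, table 1: round 3 has {1, 5} and table 1 has {6, 1, 7, 3, 2}, leaving only 4.
Round 3, table 4: round 3 has {1, 5, 4} and table 4 has {1, 7, 3, 2, 4}, leaving only 6.
Round 3, table 5: round 3 has {6, 1, 5, 4} and table 5 has {6, 1, 5, 7, 3}, leaving only 2.
Round 3, table 6: round 3 has {6, 1, 5, 2, 4} and table 6 has {6, 1, 3, 2}, leaving only 7.
Round 3, table 7: round 3 has {6, 1, 5, 7, 2, 4} and table 7 has {1, 5, 7, 4}, leaving only 3.
So round 3 reads: 4 1 5 6 2 7 3.

4 1 5 6 2 7 3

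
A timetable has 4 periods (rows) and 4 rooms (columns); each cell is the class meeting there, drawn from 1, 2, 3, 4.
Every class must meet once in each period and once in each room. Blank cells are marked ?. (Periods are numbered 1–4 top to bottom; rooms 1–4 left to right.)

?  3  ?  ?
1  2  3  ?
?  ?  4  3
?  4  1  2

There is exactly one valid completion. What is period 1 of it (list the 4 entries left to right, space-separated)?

4 3 2 1

Period 1, room 3: period 1 has {3} and room 3 has {1, 3, 4}, leaving only 2.
Period 1, room 1: period 1 has {2, 3} and room 1 has {1}, leaving only 4.
Period 1, room 4: period 1 has {2, 3, 4} and room 4 has {2, 3}, leaving only 1.
So period 1 reads: 4 3 2 1.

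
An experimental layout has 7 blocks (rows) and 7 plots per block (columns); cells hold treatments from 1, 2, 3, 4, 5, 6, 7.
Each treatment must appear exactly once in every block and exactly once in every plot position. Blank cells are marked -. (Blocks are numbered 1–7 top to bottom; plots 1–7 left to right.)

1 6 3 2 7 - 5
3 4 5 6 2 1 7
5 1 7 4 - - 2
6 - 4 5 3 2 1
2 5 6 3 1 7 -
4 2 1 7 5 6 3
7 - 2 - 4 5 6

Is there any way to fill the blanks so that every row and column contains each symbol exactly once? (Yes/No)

No block or plot among the givens repeats a symbol, and propagating forced cells runs into no contradiction.
One valid completion exists (for instance, 1 6 3 2 7 4 5 / 3 4 5 6 2 1 7 / 5 1 7 4 6 3 2 / 6 7 4 5 3 2 1 / 2 5 6 3 1 7 4 / 4 2 1 7 5 6 3 / 7 3 2 1 4 5 6).

Yes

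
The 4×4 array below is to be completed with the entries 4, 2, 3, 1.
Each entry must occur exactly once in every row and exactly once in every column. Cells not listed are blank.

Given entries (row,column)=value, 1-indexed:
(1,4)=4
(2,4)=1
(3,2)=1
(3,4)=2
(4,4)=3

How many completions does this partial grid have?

8

Row 1, column 1: eliminating its row and column leaves {2, 3, 1}.
Row 1, column 2: eliminating its row and column leaves {2, 3}.
Row 1, column 3: eliminating its row and column leaves {2, 3, 1}.
Row 2, column 1: eliminating its row and column leaves {4, 2, 3}.
Row 2, column 2: eliminating its row and column leaves {4, 2, 3}.
Row 2, column 3: eliminating its row and column leaves {4, 2, 3}.
Row 3, column 1: eliminating its row and column leaves {4, 3}.
Row 3, column 3: eliminating its row and column leaves {4, 3}.
Row 4, column 1: eliminating its row and column leaves {4, 2, 1}.
Row 4, column 2: eliminating its row and column leaves {4, 2}.
Row 4, column 3: eliminating its row and column leaves {4, 2, 1}.
Enumerating the assignments across these blanks that avoid any row or column repeat gives 8 completions.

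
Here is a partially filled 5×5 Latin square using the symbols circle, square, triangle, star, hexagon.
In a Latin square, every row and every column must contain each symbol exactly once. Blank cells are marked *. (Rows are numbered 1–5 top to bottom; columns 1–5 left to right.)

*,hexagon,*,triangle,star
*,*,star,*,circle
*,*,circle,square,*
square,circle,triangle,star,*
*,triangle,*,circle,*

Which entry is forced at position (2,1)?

Row 1, column 1: row 1 has {triangle, star, hexagon} and column 1 has {square}, leaving only circle.
Row 1, column 3: row 1 has {circle, triangle, star, hexagon} and column 3 has {circle, triangle, star}, leaving only square.
Row 2, column 2: row 2 has {circle, star} and column 2 has {circle, triangle, hexagon}, leaving only square.
Row 2, column 4: row 2 has {circle, square, star} and column 4 has {circle, square, triangle, star}, leaving only hexagon.
Row 2 already has {circle, square, star, hexagon} and column 1 already has {circle, square}, so row 2, column 1 must be triangle.

triangle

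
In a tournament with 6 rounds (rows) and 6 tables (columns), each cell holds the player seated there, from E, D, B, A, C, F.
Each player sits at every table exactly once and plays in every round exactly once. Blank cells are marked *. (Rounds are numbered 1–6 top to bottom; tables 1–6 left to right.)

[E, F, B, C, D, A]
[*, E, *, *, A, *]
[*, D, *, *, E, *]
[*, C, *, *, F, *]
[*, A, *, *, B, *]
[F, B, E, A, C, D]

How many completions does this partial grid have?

14

Round 2, table 1: eliminating its round and table leaves {D, B, C}.
Round 2, table 3: eliminating its round and table leaves {D, C, F}.
Round 2, table 4: eliminating its round and table leaves {D, B, F}.
Round 2, table 6: eliminating its round and table leaves {B, C, F}.
Round 3, table 1: eliminating its round and table leaves {B, A, C}.
Round 3, table 3: eliminating its round and table leaves {A, C, F}.
Round 3, table 4: eliminating its round and table leaves {B, F}.
Round 3, table 6: eliminating its round and table leaves {B, C, F}.
Round 4, table 1: eliminating its round and table leaves {D, B, A}.
Round 4, table 3: eliminating its round and table leaves {D, A}.
Round 4, table 4: eliminating its round and table leaves {E, D, B}.
Round 4, table 6: eliminating its round and table leaves {E, B}.
Round 5, table 1: eliminating its round and table leaves {D, C}.
Round 5, table 3: eliminating its round and table leaves {D, C, F}.
Round 5, table 4: eliminating its round and table leaves {E, D, F}.
Round 5, table 6: eliminating its round and table leaves {E, C, F}.
Enumerating the assignments across these blanks that avoid any round or table repeat gives 14 completions.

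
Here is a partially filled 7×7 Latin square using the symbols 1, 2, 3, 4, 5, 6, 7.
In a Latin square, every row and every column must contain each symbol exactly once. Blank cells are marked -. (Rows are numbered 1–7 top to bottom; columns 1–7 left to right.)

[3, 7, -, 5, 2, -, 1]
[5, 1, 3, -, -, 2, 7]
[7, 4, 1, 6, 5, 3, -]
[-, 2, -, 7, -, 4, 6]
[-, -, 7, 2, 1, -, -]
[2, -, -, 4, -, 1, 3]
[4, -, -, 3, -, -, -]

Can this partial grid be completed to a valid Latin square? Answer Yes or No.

No

Row 2, column 4: row 2 together with column 4 already contain {1, 2, 3, 4, 5, 6, 7} — every symbol — so nothing can go there. The grid has no valid completion.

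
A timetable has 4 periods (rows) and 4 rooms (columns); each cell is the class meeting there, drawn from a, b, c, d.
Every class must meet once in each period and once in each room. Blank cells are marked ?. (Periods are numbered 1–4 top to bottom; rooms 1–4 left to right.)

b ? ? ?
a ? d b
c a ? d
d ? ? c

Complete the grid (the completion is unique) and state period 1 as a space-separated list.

Period 1, room 4: period 1 has {b} and room 4 has {b, c, d}, leaving only a.
Period 1, room 3: period 1 has {a, b} and room 3 has {d}, leaving only c.
Period 1, room 2: period 1 has {a, b, c} and room 2 has {a}, leaving only d.
So period 1 reads: b d c a.

b d c a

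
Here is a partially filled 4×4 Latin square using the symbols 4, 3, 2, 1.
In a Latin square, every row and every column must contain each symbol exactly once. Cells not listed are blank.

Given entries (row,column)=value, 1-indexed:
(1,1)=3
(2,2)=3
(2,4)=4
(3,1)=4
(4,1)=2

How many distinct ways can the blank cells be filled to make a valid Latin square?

4

Row 1, column 2: eliminating its row and column leaves {4, 2, 1}.
Row 1, column 3: eliminating its row and column leaves {4, 2, 1}.
Row 1, column 4: eliminating its row and column leaves {2, 1}.
Row 2, column 1: eliminating its row and column leaves {1}.
Row 2, column 3: eliminating its row and column leaves {2, 1}.
Row 3, column 2: eliminating its row and column leaves {2, 1}.
Row 3, column 3: eliminating its row and column leaves {3, 2, 1}.
Row 3, column 4: eliminating its row and column leaves {3, 2, 1}.
Row 4, column 2: eliminating its row and column leaves {4, 1}.
Row 4, column 3: eliminating its row and column leaves {4, 3, 1}.
Row 4, column 4: eliminating its row and column leaves {3, 1}.
Enumerating the assignments across these blanks that avoid any row or column repeat gives 4 completions.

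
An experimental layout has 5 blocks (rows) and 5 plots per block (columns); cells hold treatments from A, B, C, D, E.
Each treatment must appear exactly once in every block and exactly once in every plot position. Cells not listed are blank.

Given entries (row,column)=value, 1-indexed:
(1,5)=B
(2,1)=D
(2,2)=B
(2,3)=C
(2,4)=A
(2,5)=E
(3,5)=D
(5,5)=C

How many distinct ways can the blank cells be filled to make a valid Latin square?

Block 1, plot 1: eliminating its block and plot leaves {A, C, E}.
Block 1, plot 2: eliminating its block and plot leaves {A, C, D, E}.
Block 1, plot 3: eliminating its block and plot leaves {A, D, E}.
Block 1, plot 4: eliminating its block and plot leaves {C, D, E}.
Block 3, plot 1: eliminating its block and plot leaves {A, B, C, E}.
Block 3, plot 2: eliminating its block and plot leaves {A, C, E}.
Block 3, plot 3: eliminating its block and plot leaves {A, B, E}.
Block 3, plot 4: eliminating its block and plot leaves {B, C, E}.
Block 4, plot 1: eliminating its block and plot leaves {A, B, C, E}.
Block 4, plot 2: eliminating its block and plot leaves {A, C, D, E}.
Block 4, plot 3: eliminating its block and plot leaves {A, B, D, E}.
Block 4, plot 4: eliminating its block and plot leaves {B, C, D, E}.
Block 4, plot 5: eliminating its block and plot leaves {A}.
Block 5, plot 1: eliminating its block and plot leaves {A, B, E}.
Block 5, plot 2: eliminating its block and plot leaves {A, D, E}.
Block 5, plot 3: eliminating its block and plot leaves {A, B, D, E}.
Block 5, plot 4: eliminating its block and plot leaves {B, D, E}.
Enumerating the assignments across these blanks that avoid any block or plot repeat gives 56 completions.

56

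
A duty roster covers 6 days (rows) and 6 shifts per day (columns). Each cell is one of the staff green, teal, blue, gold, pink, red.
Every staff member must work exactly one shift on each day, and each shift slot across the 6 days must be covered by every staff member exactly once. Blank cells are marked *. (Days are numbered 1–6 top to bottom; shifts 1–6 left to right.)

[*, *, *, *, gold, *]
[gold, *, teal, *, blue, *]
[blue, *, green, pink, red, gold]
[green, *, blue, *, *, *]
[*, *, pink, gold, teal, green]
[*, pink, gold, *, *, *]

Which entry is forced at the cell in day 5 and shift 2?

blue

Day 1, shift 3: day 1 has {gold} and shift 3 has {green, teal, blue, gold, pink}, leaving only red.
Day 3, shift 2: day 3 has {green, blue, gold, pink, red} and shift 2 has {pink}, leaving only teal.
Day 4, shift 5: day 4 has {green, blue} and shift 5 has {teal, blue, gold, red}, leaving only pink.
Day 5, shift 1: day 5 has {green, teal, gold, pink} and shift 1 has {green, blue, gold}, leaving only red.
Day 5 already has {green, teal, gold, pink, red} and shift 2 already has {teal, pink}, so day 5, shift 2 must be blue.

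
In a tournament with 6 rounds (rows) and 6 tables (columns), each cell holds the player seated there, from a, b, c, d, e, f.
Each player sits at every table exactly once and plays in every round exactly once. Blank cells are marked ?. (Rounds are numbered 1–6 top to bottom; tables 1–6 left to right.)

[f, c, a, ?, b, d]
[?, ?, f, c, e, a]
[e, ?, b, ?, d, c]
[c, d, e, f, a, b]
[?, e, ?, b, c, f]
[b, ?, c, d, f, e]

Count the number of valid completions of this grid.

1

Round 1, table 4: eliminating its round and table leaves {e}.
Round 2, table 1: eliminating its round and table leaves {d}.
Round 2, table 2: eliminating its round and table leaves {b}.
Round 3, table 2: eliminating its round and table leaves {a, f}.
Round 3, table 4: eliminating its round and table leaves {a}.
Round 5, table 1: eliminating its round and table leaves {a, d}.
Round 5, table 3: eliminating its round and table leaves {d}.
Round 6, table 2: eliminating its round and table leaves {a}.
Only one assignment across all blanks avoids any round or table repeat, giving 1 completion.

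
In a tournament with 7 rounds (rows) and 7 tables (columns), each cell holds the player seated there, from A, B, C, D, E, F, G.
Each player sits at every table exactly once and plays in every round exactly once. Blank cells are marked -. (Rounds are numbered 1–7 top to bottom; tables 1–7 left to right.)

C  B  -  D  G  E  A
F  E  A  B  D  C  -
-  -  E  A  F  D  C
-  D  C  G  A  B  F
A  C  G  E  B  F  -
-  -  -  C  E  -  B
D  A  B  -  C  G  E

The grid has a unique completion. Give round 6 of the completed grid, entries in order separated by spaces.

Round 6, table 1: round 6 has {B, C, E} and table 1 has {A, C, D, F}, leaving only G.
Round 6, table 2: round 6 has {B, C, E, G} and table 2 has {A, B, C, D, E}, leaving only F.
Round 6, table 3: round 6 has {B, C, E, F, G} and table 3 has {A, B, C, E, G}, leaving only D.
Round 6, table 6: round 6 has {B, C, D, E, F, G} and table 6 has {B, C, D, E, F, G}, leaving only A.
So round 6 reads: G F D C E A B.

G F D C E A B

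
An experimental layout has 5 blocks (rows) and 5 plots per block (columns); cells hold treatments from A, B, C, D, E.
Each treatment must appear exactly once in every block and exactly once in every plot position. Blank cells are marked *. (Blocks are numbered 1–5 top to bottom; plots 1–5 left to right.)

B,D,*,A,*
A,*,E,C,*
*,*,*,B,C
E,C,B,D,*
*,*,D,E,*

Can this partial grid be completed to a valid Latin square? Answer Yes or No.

No block or plot among the givens repeats a symbol, and propagating forced cells runs into no contradiction.
One valid completion exists (for instance, B D C A E / A B E C D / D E A B C / E C B D A / C A D E B).

Yes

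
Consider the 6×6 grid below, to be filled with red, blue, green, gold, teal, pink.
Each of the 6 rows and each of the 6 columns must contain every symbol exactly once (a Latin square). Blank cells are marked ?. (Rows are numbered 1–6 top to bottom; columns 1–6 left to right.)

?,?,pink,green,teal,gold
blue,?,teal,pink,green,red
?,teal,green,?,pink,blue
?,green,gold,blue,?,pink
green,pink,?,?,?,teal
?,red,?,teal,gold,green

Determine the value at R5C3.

red

Row 1, column 1: row 1 has {green, gold, teal, pink} and column 1 has {blue, green}, leaving only red.
Row 1, column 2: row 1 has {red, green, gold, teal, pink} and column 2 has {red, green, teal, pink}, leaving only blue.
Row 2, column 2: row 2 has {red, blue, green, teal, pink} and column 2 has {red, blue, green, teal, pink}, leaving only gold.
Row 3, column 1: row 3 has {blue, green, teal, pink} and column 1 has {red, blue, green}, leaving only gold.
Row 3, column 4: row 3 has {blue, green, gold, teal, pink} and column 4 has {blue, green, teal, pink}, leaving only red.
Row 4, column 1: row 4 has {blue, green, gold, pink} and column 1 has {red, blue, green, gold}, leaving only teal.
Row 4, column 5: row 4 has {blue, green, gold, teal, pink} and column 5 has {green, gold, teal, pink}, leaving only red.
Row 5, column 4: row 5 has {green, teal, pink} and column 4 has {red, blue, green, teal, pink}, leaving only gold.
Row 5, column 5: row 5 has {green, gold, teal, pink} and column 5 has {red, green, gold, teal, pink}, leaving only blue.
Row 5 already has {blue, green, gold, teal, pink} and column 3 already has {green, gold, teal, pink}, so row 5, column 3 must be red.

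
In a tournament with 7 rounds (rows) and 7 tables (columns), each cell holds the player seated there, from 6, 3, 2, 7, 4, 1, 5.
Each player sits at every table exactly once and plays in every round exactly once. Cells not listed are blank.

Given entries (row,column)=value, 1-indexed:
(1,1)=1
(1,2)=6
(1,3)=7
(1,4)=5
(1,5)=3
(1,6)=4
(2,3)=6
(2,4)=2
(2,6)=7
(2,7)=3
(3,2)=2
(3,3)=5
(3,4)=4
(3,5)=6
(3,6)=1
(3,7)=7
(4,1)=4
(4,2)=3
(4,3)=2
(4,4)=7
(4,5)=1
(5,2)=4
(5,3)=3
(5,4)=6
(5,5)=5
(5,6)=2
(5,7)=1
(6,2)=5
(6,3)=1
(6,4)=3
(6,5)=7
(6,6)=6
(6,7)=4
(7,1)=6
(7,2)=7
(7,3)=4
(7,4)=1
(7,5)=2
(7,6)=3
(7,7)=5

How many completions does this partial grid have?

1

Round 1, table 7: eliminating its round and table leaves {2}.
Round 2, table 1: eliminating its round and table leaves {5}.
Round 2, table 2: eliminating its round and table leaves {1}.
Round 2, table 5: eliminating its round and table leaves {4}.
Round 3, table 1: eliminating its round and table leaves {3}.
Round 4, table 6: eliminating its round and table leaves {5}.
Round 4, table 7: eliminating its round and table leaves {6}.
Round 5, table 1: eliminating its round and table leaves {7}.
Round 6, table 1: eliminating its round and table leaves {2}.
Only one assignment across all blanks avoids any round or table repeat, giving 1 completion.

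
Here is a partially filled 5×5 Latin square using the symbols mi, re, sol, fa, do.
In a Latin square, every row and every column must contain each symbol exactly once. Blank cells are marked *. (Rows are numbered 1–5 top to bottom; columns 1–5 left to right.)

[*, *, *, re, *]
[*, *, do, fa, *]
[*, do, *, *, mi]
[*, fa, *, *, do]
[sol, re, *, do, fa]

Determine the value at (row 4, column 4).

Row 1, column 5: row 1 has {re} and column 5 has {mi, fa, do}, leaving only sol.
Row 1, column 2: row 1 has {re, sol} and column 2 has {re, fa, do}, leaving only mi.
Row 1, column 3: row 1 has {mi, re, sol} and column 3 has {do}, leaving only fa.
Row 1, column 1: row 1 has {mi, re, sol, fa} and column 1 has {sol}, leaving only do.
Row 2, column 2: row 2 has {fa, do} and column 2 has {mi, re, fa, do}, leaving only sol.
Row 2, column 5: row 2 has {sol, fa, do} and column 5 has {mi, sol, fa, do}, leaving only re.
Row 2, column 1: row 2 has {re, sol, fa, do} and column 1 has {sol, do}, leaving only mi.
Row 3, column 4: row 3 has {mi, do} and column 4 has {re, fa, do}, leaving only sol.
Row 4 already has {fa, do} and column 4 already has {re, sol, fa, do}, so row 4, column 4 must be mi.

mi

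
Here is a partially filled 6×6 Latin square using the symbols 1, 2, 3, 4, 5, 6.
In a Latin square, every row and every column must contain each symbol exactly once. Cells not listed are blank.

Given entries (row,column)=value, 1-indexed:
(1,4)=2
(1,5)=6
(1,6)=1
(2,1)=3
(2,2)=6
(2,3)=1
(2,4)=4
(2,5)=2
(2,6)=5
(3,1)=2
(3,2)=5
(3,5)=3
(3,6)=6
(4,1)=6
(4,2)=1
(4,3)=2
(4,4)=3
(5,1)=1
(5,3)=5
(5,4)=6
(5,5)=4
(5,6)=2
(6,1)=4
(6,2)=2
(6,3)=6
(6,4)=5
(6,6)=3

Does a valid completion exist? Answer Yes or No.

Yes

No row or column among the givens repeats a symbol, and propagating forced cells runs into no contradiction.
One valid completion exists (for instance, 5 4 3 2 6 1 / 3 6 1 4 2 5 / 2 5 4 1 3 6 / 6 1 2 3 5 4 / 1 3 5 6 4 2 / 4 2 6 5 1 3).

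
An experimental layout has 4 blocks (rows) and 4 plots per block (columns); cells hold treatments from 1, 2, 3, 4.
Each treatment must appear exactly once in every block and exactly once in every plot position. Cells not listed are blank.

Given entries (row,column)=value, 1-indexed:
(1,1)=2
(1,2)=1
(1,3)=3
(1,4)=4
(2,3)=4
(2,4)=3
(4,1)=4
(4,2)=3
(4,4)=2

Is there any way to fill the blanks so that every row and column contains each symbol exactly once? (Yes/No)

Yes

No block or plot among the givens repeats a symbol, and propagating forced cells runs into no contradiction.
One valid completion exists (for instance, 2 1 3 4 / 1 2 4 3 / 3 4 2 1 / 4 3 1 2).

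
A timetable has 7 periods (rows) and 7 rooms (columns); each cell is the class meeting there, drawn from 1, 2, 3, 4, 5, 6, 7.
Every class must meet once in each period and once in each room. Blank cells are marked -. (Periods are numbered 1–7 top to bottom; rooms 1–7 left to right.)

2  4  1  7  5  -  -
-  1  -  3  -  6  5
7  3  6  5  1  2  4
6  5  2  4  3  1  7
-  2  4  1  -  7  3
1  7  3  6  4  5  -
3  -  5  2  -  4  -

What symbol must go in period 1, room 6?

Period 1 already has {1, 2, 4, 5, 7} and room 6 already has {1, 2, 4, 5, 6, 7}, so period 1, room 6 must be 3.

3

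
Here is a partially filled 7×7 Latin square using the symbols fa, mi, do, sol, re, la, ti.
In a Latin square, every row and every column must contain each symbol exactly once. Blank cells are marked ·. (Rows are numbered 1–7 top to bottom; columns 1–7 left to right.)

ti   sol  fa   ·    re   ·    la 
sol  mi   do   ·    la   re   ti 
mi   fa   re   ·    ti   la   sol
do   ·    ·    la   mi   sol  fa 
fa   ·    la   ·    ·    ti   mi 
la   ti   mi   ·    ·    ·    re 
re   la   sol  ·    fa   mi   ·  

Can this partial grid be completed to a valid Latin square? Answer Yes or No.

Yes

No row or column among the givens repeats a symbol, and propagating forced cells runs into no contradiction.
One valid completion exists (for instance, ti sol fa mi re do la / sol mi do fa la re ti / mi fa re do ti la sol / do re ti la mi sol fa / fa do la re sol ti mi / la ti mi sol do fa re / re la sol ti fa mi do).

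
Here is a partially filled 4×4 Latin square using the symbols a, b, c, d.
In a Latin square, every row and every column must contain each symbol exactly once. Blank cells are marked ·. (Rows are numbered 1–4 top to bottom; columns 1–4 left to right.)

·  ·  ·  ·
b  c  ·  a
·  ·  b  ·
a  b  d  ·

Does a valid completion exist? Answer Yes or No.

Row 2, column 3: row 2 together with column 3 already contain {a, b, c, d} — every symbol — so nothing can go there. The grid has no valid completion.

No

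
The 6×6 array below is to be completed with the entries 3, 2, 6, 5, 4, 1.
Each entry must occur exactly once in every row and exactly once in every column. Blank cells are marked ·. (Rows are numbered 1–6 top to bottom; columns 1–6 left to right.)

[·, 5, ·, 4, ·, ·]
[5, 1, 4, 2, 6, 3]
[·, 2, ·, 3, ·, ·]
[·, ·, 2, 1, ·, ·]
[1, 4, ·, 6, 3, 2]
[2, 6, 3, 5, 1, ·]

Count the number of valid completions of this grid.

3

Row 1, column 1: eliminating its row and column leaves {3, 6}.
Row 1, column 3: eliminating its row and column leaves {6, 1}.
Row 1, column 5: eliminating its row and column leaves {2}.
Row 1, column 6: eliminating its row and column leaves {6, 1}.
Row 3, column 1: eliminating its row and column leaves {6, 4}.
Row 3, column 3: eliminating its row and column leaves {6, 5, 1}.
Row 3, column 5: eliminating its row and column leaves {5, 4}.
Row 3, column 6: eliminating its row and column leaves {6, 5, 4, 1}.
Row 4, column 1: eliminating its row and column leaves {3, 6, 4}.
Row 4, column 2: eliminating its row and column leaves {3}.
Row 4, column 5: eliminating its row and column leaves {5, 4}.
Row 4, column 6: eliminating its row and column leaves {6, 5, 4}.
Row 5, column 3: eliminating its row and column leaves {5}.
Row 6, column 6: eliminating its row and column leaves {4}.
Enumerating the assignments across these blanks that avoid any row or column repeat gives 3 completions.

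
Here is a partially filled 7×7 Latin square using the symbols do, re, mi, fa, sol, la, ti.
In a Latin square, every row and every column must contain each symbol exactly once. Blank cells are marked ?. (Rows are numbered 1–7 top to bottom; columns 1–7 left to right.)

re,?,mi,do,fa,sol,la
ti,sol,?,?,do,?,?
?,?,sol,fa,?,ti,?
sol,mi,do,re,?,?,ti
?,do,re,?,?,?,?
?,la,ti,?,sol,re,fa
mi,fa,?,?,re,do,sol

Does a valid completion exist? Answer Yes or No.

Yes

No row or column among the givens repeats a symbol, and propagating forced cells runs into no contradiction.
One valid completion exists (for instance, re ti mi do fa sol la / ti sol fa la do mi re / la re sol fa mi ti do / sol mi do re la fa ti / fa do re sol ti la mi / do la ti mi sol re fa / mi fa la ti re do sol).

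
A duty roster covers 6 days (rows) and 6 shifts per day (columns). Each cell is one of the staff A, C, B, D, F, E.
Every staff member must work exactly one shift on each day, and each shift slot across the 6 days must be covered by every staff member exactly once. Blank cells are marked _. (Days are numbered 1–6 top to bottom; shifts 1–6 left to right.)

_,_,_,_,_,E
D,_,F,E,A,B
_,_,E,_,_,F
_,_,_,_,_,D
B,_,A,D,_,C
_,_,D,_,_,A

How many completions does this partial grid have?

54

Day 1, shift 1: eliminating its day and shift leaves {A, C, F}.
Day 1, shift 2: eliminating its day and shift leaves {A, C, B, D, F}.
Day 1, shift 3: eliminating its day and shift leaves {C, B}.
Day 1, shift 4: eliminating its day and shift leaves {A, C, B, F}.
Day 1, shift 5: eliminating its day and shift leaves {C, B, D, F}.
Day 2, shift 2: eliminating its day and shift leaves {C}.
Day 3, shift 1: eliminating its day and shift leaves {A, C}.
Day 3, shift 2: eliminating its day and shift leaves {A, C, B, D}.
Day 3, shift 4: eliminating its day and shift leaves {A, C, B}.
Day 3, shift 5: eliminating its day and shift leaves {C, B, D}.
Day 4, shift 1: eliminating its day and shift leaves {A, C, F, E}.
Day 4, shift 2: eliminating its day and shift leaves {A, C, B, F, E}.
Day 4, shift 3: eliminating its day and shift leaves {C, B}.
Day 4, shift 4: eliminating its day and shift leaves {A, C, B, F}.
Day 4, shift 5: eliminating its day and shift leaves {C, B, F, E}.
Day 5, shift 2: eliminating its day and shift leaves {F, E}.
Day 5, shift 5: eliminating its day and shift leaves {F, E}.
Day 6, shift 1: eliminating its day and shift leaves {C, F, E}.
Day 6, shift 2: eliminating its day and shift leaves {C, B, F, E}.
Day 6, shift 4: eliminating its day and shift leaves {C, B, F}.
Day 6, shift 5: eliminating its day and shift leaves {C, B, F, E}.
Enumerating the assignments across these blanks that avoid any day or shift repeat gives 54 completions.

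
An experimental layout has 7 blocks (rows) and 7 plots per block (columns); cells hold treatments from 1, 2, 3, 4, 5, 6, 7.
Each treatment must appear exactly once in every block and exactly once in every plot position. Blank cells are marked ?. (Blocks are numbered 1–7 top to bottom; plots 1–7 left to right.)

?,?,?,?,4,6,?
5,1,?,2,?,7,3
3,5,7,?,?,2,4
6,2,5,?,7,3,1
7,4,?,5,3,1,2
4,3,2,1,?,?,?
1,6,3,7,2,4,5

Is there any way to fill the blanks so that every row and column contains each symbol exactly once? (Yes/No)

No

Block 1, plot 1: block 1 has {4, 6} and plot 1 has {1, 3, 4, 5, 6, 7}, so it must be 2.
Block 1, plot 2: block 1 has {2, 4, 6} and plot 2 has {1, 2, 3, 4, 5, 6}, so it must be 7.
Now block 1, plot 7: block 1 together with plot 7 already contain {1, 2, 3, 4, 5, 6, 7} — every symbol — so nothing can go there. The grid has no valid completion.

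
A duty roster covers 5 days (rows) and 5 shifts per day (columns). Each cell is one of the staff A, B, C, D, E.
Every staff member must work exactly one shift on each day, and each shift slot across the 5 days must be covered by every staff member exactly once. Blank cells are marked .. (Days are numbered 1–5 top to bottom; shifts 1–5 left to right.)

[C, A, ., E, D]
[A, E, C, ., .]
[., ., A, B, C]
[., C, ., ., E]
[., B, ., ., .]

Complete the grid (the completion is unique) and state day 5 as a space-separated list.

D B E C A

Day 5, shift 5: day 5 has {B} and shift 5 has {C, D, E}, leaving only A.
Day 1, shift 3: day 1 has {A, C, D, E} and shift 3 has {A, C}, leaving only B.
Day 2, shift 4: day 2 has {A, C, E} and shift 4 has {B, E}, leaving only D.
Day 5, shift 4: day 5 has {A, B} and shift 4 has {B, D, E}, leaving only C.
Day 2, shift 5: day 2 has {A, C, D, E} and shift 5 has {A, C, D, E}, leaving only B.
Day 3, shift 2: day 3 has {A, B, C} and shift 2 has {A, B, C, E}, leaving only D.
Day 3, shift 1: day 3 has {A, B, C, D} and shift 1 has {A, C}, leaving only E.
Day 5, shift 1: day 5 has {A, B, C} and shift 1 has {A, C, E}, leaving only D.
Day 5, shift 3: day 5 has {A, B, C, D} and shift 3 has {A, B, C}, leaving only E.
So day 5 reads: D B E C A.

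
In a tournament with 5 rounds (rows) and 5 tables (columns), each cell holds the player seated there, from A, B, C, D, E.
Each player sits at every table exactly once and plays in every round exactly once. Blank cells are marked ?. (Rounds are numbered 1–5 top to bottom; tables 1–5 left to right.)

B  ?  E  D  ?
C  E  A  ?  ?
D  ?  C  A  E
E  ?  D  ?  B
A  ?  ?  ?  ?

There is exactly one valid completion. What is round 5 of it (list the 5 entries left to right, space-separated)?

Round 5, table 3: round 5 has {A} and table 3 has {A, C, D, E}, leaving only B.
Round 2, table 4: round 2 has {A, C, E} and table 4 has {A, D}, leaving only B.
Round 2, table 5: round 2 has {A, B, C, E} and table 5 has {B, E}, leaving only D.
Round 5, table 5: round 5 has {A, B} and table 5 has {B, D, E}, leaving only C.
Round 5, table 2: round 5 has {A, B, C} and table 2 has {E}, leaving only D.
Round 5, table 4: round 5 has {A, B, C, D} and table 4 has {A, B, D}, leaving only E.
So round 5 reads: A D B E C.

A D B E C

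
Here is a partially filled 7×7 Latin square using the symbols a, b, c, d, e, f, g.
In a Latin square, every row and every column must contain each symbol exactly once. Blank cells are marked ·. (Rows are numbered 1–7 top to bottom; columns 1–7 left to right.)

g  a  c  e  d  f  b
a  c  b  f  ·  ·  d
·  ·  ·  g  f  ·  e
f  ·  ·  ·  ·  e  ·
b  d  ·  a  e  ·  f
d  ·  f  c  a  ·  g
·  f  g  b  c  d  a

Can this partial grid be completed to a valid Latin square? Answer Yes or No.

Row 5, column 3: row 5 together with column 3 already contain {a, b, c, d, e, f, g} — every symbol — so nothing can go there. The grid has no valid completion.

No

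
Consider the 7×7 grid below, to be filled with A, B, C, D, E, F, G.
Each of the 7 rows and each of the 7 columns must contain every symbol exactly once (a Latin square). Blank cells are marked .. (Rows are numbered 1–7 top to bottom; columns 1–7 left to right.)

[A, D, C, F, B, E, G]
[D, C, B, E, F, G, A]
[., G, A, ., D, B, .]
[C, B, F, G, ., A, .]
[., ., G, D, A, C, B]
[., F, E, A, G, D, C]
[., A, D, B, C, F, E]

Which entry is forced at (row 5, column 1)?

Row 3, column 4: row 3 has {A, B, D, G} and column 4 has {A, B, D, E, F, G}, leaving only C.
Row 3, column 7: row 3 has {A, B, C, D, G} and column 7 has {A, B, C, E, G}, leaving only F.
Row 3, column 1: row 3 has {A, B, C, D, F, G} and column 1 has {A, C, D}, leaving only E.
Row 5 already has {A, B, C, D, G} and column 1 already has {A, C, D, E}, so row 5, column 1 must be F.

F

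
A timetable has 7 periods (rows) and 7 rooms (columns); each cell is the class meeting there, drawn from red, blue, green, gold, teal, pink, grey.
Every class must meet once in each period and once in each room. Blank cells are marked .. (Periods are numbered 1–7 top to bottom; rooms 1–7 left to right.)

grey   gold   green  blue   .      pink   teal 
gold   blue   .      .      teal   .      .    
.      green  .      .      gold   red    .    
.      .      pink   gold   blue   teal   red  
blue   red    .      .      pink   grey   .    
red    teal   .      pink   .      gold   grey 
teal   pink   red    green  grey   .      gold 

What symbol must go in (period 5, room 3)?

gold

Period 1, room 5: period 1 has {blue, green, gold, teal, pink, grey} and room 5 has {blue, gold, teal, pink, grey}, leaving only red.
Period 2, room 3: period 2 has {blue, gold, teal} and room 3 has {red, green, pink}, leaving only grey.
Period 2, room 4: period 2 has {blue, gold, teal, grey} and room 4 has {blue, green, gold, pink}, leaving only red.
Period 2, room 6: period 2 has {red, blue, gold, teal, grey} and room 6 has {red, gold, teal, pink, grey}, leaving only green.
Period 2, room 7: period 2 has {red, blue, green, gold, teal, grey} and room 7 has {red, gold, teal, grey}, leaving only pink.
Period 3, room 1: period 3 has {red, green, gold} and room 1 has {red, blue, gold, teal, grey}, leaving only pink.
Period 3, room 7: period 3 has {red, green, gold, pink} and room 7 has {red, gold, teal, pink, grey}, leaving only blue.
Period 3, room 3: period 3 has {red, blue, green, gold, pink} and room 3 has {red, green, pink, grey}, leaving only teal.
Period 5 already has {red, blue, pink, grey} and room 3 already has {red, green, teal, pink, grey}, so period 5, room 3 must be gold.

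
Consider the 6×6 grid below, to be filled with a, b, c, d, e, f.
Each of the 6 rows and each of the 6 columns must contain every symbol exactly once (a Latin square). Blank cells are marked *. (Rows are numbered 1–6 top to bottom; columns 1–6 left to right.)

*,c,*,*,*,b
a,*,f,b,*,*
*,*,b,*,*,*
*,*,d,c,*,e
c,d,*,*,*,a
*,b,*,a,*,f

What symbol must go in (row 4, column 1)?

Row 2, column 2: row 2 has {a, b, f} and column 2 has {b, c, d}, leaving only e.
Row 5, column 3: row 5 has {a, c, d} and column 3 has {b, d, f}, leaving only e.
Row 1, column 3: row 1 has {b, c} and column 3 has {b, d, e, f}, leaving only a.
Row 5, column 4: row 5 has {a, c, d, e} and column 4 has {a, b, c}, leaving only f.
Row 5, column 5: row 5 has {a, c, d, e, f} and column 5 has {}, leaving only b.
Row 6, column 3: row 6 has {a, b, f} and column 3 has {a, b, d, e, f}, leaving only c.
Row 4, column 1 is narrowed to {b, f}.
If it were f, then row 4, column 5 would be left with no valid symbol.
So row 4, column 1 must be b.

b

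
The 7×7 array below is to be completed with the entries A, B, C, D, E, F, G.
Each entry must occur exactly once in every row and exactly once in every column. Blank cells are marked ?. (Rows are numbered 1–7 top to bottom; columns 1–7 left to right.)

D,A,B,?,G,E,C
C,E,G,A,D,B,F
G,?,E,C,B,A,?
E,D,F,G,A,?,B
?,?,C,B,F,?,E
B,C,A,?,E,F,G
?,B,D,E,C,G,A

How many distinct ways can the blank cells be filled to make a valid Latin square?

1

Row 1, column 4: eliminating its row and column leaves {F}.
Row 3, column 2: eliminating its row and column leaves {F}.
Row 3, column 7: eliminating its row and column leaves {D}.
Row 4, column 6: eliminating its row and column leaves {C}.
Row 5, column 1: eliminating its row and column leaves {A}.
Row 5, column 2: eliminating its row and column leaves {G}.
Row 5, column 6: eliminating its row and column leaves {D}.
Row 6, column 4: eliminating its row and column leaves {D}.
Row 7, column 1: eliminating its row and column leaves {F}.
Only one assignment across all blanks avoids any row or column repeat, giving 1 completion.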